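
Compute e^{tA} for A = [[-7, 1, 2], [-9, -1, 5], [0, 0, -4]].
A has Jordan form J = [[-4, 1, 0], [0, -4, 1], [0, 0, -4]] with A = PJP^{-1}, so e^{tA} = P e^{tJ} P^{-1}.

For a Jordan block J_k(λ), e^{tJ_k(λ)} = e^{λt} · (I + tN + t^2 N^2/2! + ... + t^{k-1} N^{k-1}/(k-1)!) where N is the nilpotent superdiagonal part.

Assembling the blocks and conjugating back gives the entries of e^{tA} as shown above.

e^{tA} = [[(1 - 3*t)*e^{-4*t}, t*e^{-4*t}, t*(4 - t)*e^{-4*t}/2], [-9*t*e^{-4*t}, (3*t + 1)*e^{-4*t}, t*(10 - 3*t)*e^{-4*t}/2], [0, 0, e^{-4*t}]]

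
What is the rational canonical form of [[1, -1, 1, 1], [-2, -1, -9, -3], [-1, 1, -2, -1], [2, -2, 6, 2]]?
R = [[0, 0, 0, 0], [1, 0, 0, -5], [0, 1, 0, -1], [0, 0, 1, 0]]

The invariant factors of A (the non-unit diagonal entries of the Smith normal form of xI - A over ℚ[x]) are x(x^3 + x + 5), each dividing the next. The characteristic polynomial is their product, x(x^3 + x + 5).

The rational canonical form is the block-diagonal matrix of companion matrices C(f_i):
R = [[0, 0, 0, 0], [1, 0, 0, -5], [0, 1, 0, -1], [0, 0, 1, 0]].

Note the characteristic polynomial does not split into linear factors over ℚ, so A has no Jordan form over ℚ; the rational canonical form exists over any field.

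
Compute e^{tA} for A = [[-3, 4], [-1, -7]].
A has Jordan form J = [[-5, 1], [0, -5]] with A = PJP^{-1}, so e^{tA} = P e^{tJ} P^{-1}.

For a Jordan block J_k(λ), e^{tJ_k(λ)} = e^{λt} · (I + tN + t^2 N^2/2! + ... + t^{k-1} N^{k-1}/(k-1)!) where N is the nilpotent superdiagonal part.

Assembling the blocks and conjugating back gives the entries of e^{tA} as shown above.

e^{tA} = [[(2*t + 1)*e^{-5*t}, 4*t*e^{-5*t}], [-t*e^{-5*t}, (1 - 2*t)*e^{-5*t}]]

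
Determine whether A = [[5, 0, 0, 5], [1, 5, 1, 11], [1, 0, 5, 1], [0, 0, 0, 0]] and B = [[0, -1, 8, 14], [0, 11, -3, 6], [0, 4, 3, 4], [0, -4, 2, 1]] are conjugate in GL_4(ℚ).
Both have characteristic polynomial x(x - 5)^3, but the minimal polynomial of A is x(x - 5)^3 while the minimal polynomial of B is x(x - 5)^2. The minimal polynomial is a similarity invariant, so A and B are not similar.

No.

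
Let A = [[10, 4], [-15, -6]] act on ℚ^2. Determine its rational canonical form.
The invariant factors of A (the non-unit diagonal entries of the Smith normal form of xI - A over ℚ[x]) are x(x - 4), each dividing the next. The characteristic polynomial is their product, x(x - 4).

The rational canonical form is the block-diagonal matrix of companion matrices C(f_i):
R = [[0, 0], [1, 4]].

R = [[0, 0], [1, 4]]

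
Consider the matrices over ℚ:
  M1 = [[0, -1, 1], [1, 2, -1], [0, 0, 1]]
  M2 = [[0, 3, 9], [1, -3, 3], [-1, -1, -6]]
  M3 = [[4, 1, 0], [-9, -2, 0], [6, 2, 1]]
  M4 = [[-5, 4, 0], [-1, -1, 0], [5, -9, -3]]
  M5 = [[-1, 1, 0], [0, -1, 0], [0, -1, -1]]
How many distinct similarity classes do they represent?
3 classes: {M1, M3}, {M2, M4}, {M5}

Characteristic polynomials: χ_{M1} = (x - 1)^3, χ_{M2} = (x + 3)^3, χ_{M3} = (x - 1)^3, χ_{M4} = (x + 3)^3, χ_{M5} = (x + 1)^3.

{M1, M3}: invariant factors x - 1, (x - 1)^2.

{M2, M4}: invariant factors (x + 3)^3.

{M5}: invariant factors x + 1, (x + 1)^2.

Matrices are similar if and only if their invariant-factor lists agree; the partition into similarity classes is {M1, M3}, {M2, M4}, {M5}.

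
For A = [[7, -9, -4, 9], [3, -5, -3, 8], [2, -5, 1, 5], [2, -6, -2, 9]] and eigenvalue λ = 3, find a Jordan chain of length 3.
v_1 = [[2, 0, 1, 0]]^T, v_2 = [[4, 3, 2, 2]]^T, v_3 = [[-1, -2, -1, -2]]^T

We seek v_1 ∈ ker((A - 3I)^3) \ ker((A - 3I)^2), then set v_{i+1} = (A - 3I) v_i.

One such chain is v_1 = [[2, 0, 1, 0]]^T, v_2 = [[4, 3, 2, 2]]^T, v_3 = [[-1, -2, -1, -2]]^T. Check: (A - 3I) v_3 = [[0, 0, 0, 0]]^T = 0.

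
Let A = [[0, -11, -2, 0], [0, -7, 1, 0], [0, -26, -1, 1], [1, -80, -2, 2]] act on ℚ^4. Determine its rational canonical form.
The invariant factors of A (the non-unit diagonal entries of the Smith normal form of xI - A over ℚ[x]) are (x^2 + 3x + 5)^2, each dividing the next. The characteristic polynomial is their product, (x^2 + 3x + 5)^2.

The rational canonical form is the block-diagonal matrix of companion matrices C(f_i):
R = [[0, 0, 0, -25], [1, 0, 0, -30], [0, 1, 0, -19], [0, 0, 1, -6]].

Note the characteristic polynomial does not split into linear factors over ℚ, so A has no Jordan form over ℚ; the rational canonical form exists over any field.

R = [[0, 0, 0, -25], [1, 0, 0, -30], [0, 1, 0, -19], [0, 0, 1, -6]]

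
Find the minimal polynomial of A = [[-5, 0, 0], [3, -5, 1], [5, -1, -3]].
m_A(x) = (x + 4)^2(x + 5)

The characteristic polynomial factors as (x + 4)^2(x + 5). The minimal polynomial is ∏(x - λ)^{k_λ} where k_λ is the size of the largest Jordan block at λ.

For λ = -5: rank(A + 5I) = 2, and the largest Jordan block has size 1 (the smallest k with rank((A + 5I)^k) = rank((A + 5I)^(k+1))).
For λ = -4: rank(A + 4I) = 2, and the largest Jordan block has size 2 (the smallest k with rank((A + 4I)^k) = rank((A + 4I)^(k+1))).

So m_A(x) = (x + 4)^2(x + 5).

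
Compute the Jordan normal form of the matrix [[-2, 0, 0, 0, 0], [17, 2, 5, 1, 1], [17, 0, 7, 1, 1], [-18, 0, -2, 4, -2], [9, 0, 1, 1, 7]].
J = [[-2, 0, 0, 0, 0], [0, 2, 0, 0, 0], [0, 0, 6, 1, 0], [0, 0, 0, 6, 0], [0, 0, 0, 0, 6]]

The characteristic polynomial is det(xI - A) = (x - 6)^3(x - 2)(x + 2), so the eigenvalues are -2 (algebraic multiplicity 1), 2 (algebraic multiplicity 1), 6 (algebraic multiplicity 3).

For λ = -2: algebraic multiplicity 1 gives one 1×1 block.

For λ = 2: algebraic multiplicity 1 gives one 1×1 block.

For λ = 6: rank(A - 6I) = 3, rank((A - 6I)^2) = 2. The eigenspace has dimension 5 - 3 = 2, so there are 2 Jordan blocks; the rank sequence gives block sizes [2, 1].

Assembling the blocks gives the Jordan form J above.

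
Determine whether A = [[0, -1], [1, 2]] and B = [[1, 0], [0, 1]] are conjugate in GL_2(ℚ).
Both have characteristic polynomial (x - 1)^2, but the minimal polynomial of A is (x - 1)^2 while the minimal polynomial of B is x - 1. The minimal polynomial is a similarity invariant, so A and B are not similar.

No.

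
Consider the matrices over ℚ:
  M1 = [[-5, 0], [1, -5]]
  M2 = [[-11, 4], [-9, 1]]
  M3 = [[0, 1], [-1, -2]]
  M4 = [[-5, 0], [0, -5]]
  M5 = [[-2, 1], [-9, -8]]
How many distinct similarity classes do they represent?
3 classes: {M1, M2, M5}, {M3}, {M4}

Characteristic polynomials: χ_{M1} = (x + 5)^2, χ_{M2} = (x + 5)^2, χ_{M3} = (x + 1)^2, χ_{M4} = (x + 5)^2, χ_{M5} = (x + 5)^2.

{M1, M2, M5}: invariant factors (x + 5)^2.

{M3}: invariant factors (x + 1)^2.

{M4}: invariant factors x + 5, x + 5.

Matrices are similar if and only if their invariant-factor lists agree; the partition into similarity classes is {M1, M2, M5}, {M3}, {M4}.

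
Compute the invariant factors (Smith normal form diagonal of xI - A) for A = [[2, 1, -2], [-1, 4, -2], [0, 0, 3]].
x - 3, (x - 3)^2

The Jordan structure of A has elementary divisors (x - 3)^2, (x - 3). Arranging the block sizes at each eigenvalue in decreasing order and taking row products gives the invariant factors.

Invariant factors (smallest first, each dividing the next): x - 3, (x - 3)^2.

Check: the last factor (x - 3)^2 is the minimal polynomial, and the product (x - 3)^3 is the characteristic polynomial.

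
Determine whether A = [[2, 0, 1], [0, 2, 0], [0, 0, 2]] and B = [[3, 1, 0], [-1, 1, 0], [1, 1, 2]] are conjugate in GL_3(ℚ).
Yes.

Two matrices over a field are similar if and only if they have the same invariant factors.

Both A and B have characteristic polynomial (x - 2)^3 and minimal polynomial (x - 2)^2. Computing further, both have invariant factors x - 2, (x - 2)^2. Hence A and B are similar.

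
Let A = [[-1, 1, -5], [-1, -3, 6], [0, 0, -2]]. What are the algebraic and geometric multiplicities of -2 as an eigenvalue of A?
algebraic multiplicity 3, geometric multiplicity 1

The characteristic polynomial is (x + 2)^3, so the factor x + 2 appears with exponent 3: the algebraic multiplicity is 3.

rank(A + 2I) = 2, so the eigenspace has dimension 3 - 2 = 1: the geometric multiplicity is 1.

Since 1 < 3, A is not diagonalizable.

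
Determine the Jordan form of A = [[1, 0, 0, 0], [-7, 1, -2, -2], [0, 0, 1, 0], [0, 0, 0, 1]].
The characteristic polynomial is det(xI - A) = (x - 1)^4, so the eigenvalues are 1 (algebraic multiplicity 4).

For λ = 1: rank(A - I) = 1, rank((A - I)^2) = 0. The eigenspace has dimension 4 - 1 = 3, so there are 3 Jordan blocks; the rank sequence gives block sizes [2, 1, 1].

Assembling the blocks gives the Jordan form J above.

J = [[1, 1, 0, 0], [0, 1, 0, 0], [0, 0, 1, 0], [0, 0, 0, 1]]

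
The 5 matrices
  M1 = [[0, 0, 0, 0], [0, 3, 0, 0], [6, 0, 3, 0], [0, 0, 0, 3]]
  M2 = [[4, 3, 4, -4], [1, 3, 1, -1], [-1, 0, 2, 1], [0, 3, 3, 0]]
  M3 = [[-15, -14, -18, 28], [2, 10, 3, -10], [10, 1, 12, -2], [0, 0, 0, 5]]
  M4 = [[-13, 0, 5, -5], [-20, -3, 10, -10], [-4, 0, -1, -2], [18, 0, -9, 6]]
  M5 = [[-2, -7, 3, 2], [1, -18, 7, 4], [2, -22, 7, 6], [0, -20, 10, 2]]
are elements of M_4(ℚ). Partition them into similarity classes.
5 classes: {M1}, {M2}, {M3}, {M4}, {M5}

Characteristic polynomials: χ_{M1} = x(x - 3)^3, χ_{M2} = x(x - 3)^3, χ_{M3} = (x - 5)^3(x + 3), χ_{M4} = (x + 2)(x + 3)^3, χ_{M5} = (x + 2)(x + 3)^3.

{M1}: invariant factors x - 3, x - 3, x(x - 3).

{M2}: invariant factors x - 3, x(x - 3)^2.

{M3}: invariant factors x - 5, (x - 5)^2(x + 3).

{M4}: invariant factors x + 3, x + 3, (x + 2)(x + 3).

{M5}: invariant factors x + 3, (x + 2)(x + 3)^2.

Matrices are similar if and only if their invariant-factor lists agree; the partition into similarity classes is {M1}, {M2}, {M3}, {M4}, {M5}.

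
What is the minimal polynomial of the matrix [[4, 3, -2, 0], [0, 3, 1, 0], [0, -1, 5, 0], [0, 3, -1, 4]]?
The characteristic polynomial factors as (x - 4)^4. The minimal polynomial is ∏(x - λ)^{k_λ} where k_λ is the size of the largest Jordan block at λ.

For λ = 4: rank(A - 4I) = 2, and the largest Jordan block has size 3 (the smallest k with rank((A - 4I)^k) = rank((A - 4I)^(k+1))).

So m_A(x) = (x - 4)^3.

m_A(x) = (x - 4)^3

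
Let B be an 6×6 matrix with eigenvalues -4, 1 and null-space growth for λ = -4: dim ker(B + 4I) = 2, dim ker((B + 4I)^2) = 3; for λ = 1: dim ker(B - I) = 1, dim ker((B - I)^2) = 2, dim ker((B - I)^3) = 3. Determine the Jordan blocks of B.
Jordan blocks: (-4, 2), (-4, 1), (1, 3)

λ = -4: successive nullity increments [2, 1] count blocks of size ≥ k; block sizes are [2, 1].
λ = 1: successive nullity increments [1, 1, 1] count blocks of size ≥ k; block sizes are [3].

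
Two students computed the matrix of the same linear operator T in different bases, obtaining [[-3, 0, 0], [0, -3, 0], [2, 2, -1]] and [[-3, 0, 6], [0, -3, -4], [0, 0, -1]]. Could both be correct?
Yes.

Two matrices over a field are similar if and only if they have the same invariant factors.

Both A and B have characteristic polynomial (x + 1)(x + 3)^2 and minimal polynomial (x + 1)(x + 3). Computing further, both have invariant factors x + 3, (x + 1)(x + 3). Hence A and B are similar.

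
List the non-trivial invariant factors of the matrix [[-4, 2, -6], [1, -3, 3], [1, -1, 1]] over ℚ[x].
The Jordan structure of A has elementary divisors (x + 2)^2, (x + 2). Arranging the block sizes at each eigenvalue in decreasing order and taking row products gives the invariant factors.

Invariant factors (smallest first, each dividing the next): x + 2, (x + 2)^2.

Check: the last factor (x + 2)^2 is the minimal polynomial, and the product (x + 2)^3 is the characteristic polynomial.

x + 2, (x + 2)^2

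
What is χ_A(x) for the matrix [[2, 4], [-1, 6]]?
χ_A(x) = (x - 4)^2

xI - A = [[x - 2, -4], [1, x - 6]].

Expanding det(xI - A) along the first row:
det(xI - A) = + (x - 2)·det([[x - 6]]) - (-4)·det([[1]]).

Evaluating gives χ_A(x) = x^2 - 8x + 16 = (x - 4)^2.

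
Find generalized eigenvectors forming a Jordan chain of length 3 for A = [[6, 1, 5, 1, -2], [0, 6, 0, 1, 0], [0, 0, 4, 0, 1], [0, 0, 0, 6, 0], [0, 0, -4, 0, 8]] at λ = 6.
We seek v_1 ∈ ker((A - 6I)^3) \ ker((A - 6I)^2), then set v_{i+1} = (A - 6I) v_i.

One such chain is v_1 = [[0, 0, 0, 1, 0]]^T, v_2 = [[1, 1, 0, 0, 0]]^T, v_3 = [[1, 0, 0, 0, 0]]^T. Check: (A - 6I) v_3 = [[0, 0, 0, 0, 0]]^T = 0.

v_1 = [[0, 0, 0, 1, 0]]^T, v_2 = [[1, 1, 0, 0, 0]]^T, v_3 = [[1, 0, 0, 0, 0]]^T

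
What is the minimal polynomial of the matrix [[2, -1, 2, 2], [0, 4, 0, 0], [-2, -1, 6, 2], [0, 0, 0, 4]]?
m_A(x) = (x - 4)^2

The characteristic polynomial factors as (x - 4)^4. The minimal polynomial is ∏(x - λ)^{k_λ} where k_λ is the size of the largest Jordan block at λ.

For λ = 4: rank(A - 4I) = 1, and the largest Jordan block has size 2 (the smallest k with rank((A - 4I)^k) = rank((A - 4I)^(k+1))).

So m_A(x) = (x - 4)^2.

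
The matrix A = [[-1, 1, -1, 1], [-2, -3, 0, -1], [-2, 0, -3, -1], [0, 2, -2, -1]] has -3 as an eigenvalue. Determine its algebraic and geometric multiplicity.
algebraic multiplicity 2, geometric multiplicity 1

The characteristic polynomial is (x + 1)^2(x + 3)^2, so the factor x + 3 appears with exponent 2: the algebraic multiplicity is 2.

rank(A + 3I) = 3, so the eigenspace has dimension 4 - 3 = 1: the geometric multiplicity is 1.

Since 1 < 2, A is not diagonalizable.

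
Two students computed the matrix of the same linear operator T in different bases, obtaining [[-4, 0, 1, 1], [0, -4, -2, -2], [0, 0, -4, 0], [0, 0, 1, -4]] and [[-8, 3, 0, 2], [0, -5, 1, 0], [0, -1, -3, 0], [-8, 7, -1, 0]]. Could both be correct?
Yes.

Two matrices over a field are similar if and only if they have the same invariant factors.

Both A and B have characteristic polynomial (x + 4)^4 and minimal polynomial (x + 4)^3. Computing further, both have invariant factors x + 4, (x + 4)^3. Hence A and B are similar.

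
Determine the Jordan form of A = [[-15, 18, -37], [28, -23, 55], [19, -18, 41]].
J = [[-5, 0, 0], [0, 4, 1], [0, 0, 4]]

The characteristic polynomial is det(xI - A) = (x - 4)^2(x + 5), so the eigenvalues are -5 (algebraic multiplicity 1), 4 (algebraic multiplicity 2).

For λ = -5: algebraic multiplicity 1 gives one 1×1 block.

For λ = 4: rank(A - 4I) = 2, rank((A - 4I)^2) = 1. The eigenspace has dimension 3 - 2 = 1, so there is 1 Jordan block; the rank sequence gives block sizes [2].

Assembling the blocks gives the Jordan form J above.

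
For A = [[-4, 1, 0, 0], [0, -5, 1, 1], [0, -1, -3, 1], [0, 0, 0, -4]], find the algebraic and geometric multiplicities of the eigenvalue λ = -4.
The characteristic polynomial is (x + 4)^4, so the factor x + 4 appears with exponent 4: the algebraic multiplicity is 4.

rank(A + 4I) = 2, so the eigenspace has dimension 4 - 2 = 2: the geometric multiplicity is 2.

Since 2 < 4, A is not diagonalizable.

algebraic multiplicity 4, geometric multiplicity 2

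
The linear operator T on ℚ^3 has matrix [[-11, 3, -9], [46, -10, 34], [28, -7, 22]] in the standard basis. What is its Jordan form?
The characteristic polynomial is det(xI - A) = x^2(x - 1), so the eigenvalues are 0 (algebraic multiplicity 2), 1 (algebraic multiplicity 1).

For λ = 0: rank(A) = 2, rank(A^2) = 1. The eigenspace has dimension 3 - 2 = 1, so there is 1 Jordan block; the rank sequence gives block sizes [2].

For λ = 1: algebraic multiplicity 1 gives one 1×1 block.

Assembling the blocks gives the Jordan form J above.

J = [[0, 1, 0], [0, 0, 0], [0, 0, 1]]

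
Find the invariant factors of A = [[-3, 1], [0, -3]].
(x + 3)^2

The Jordan structure of A has elementary divisors (x + 3)^2. Arranging the block sizes at each eigenvalue in decreasing order and taking row products gives the invariant factors.

Invariant factors (smallest first, each dividing the next): (x + 3)^2.

Check: the last factor (x + 3)^2 is the minimal polynomial, and the product (x + 3)^2 is the characteristic polynomial.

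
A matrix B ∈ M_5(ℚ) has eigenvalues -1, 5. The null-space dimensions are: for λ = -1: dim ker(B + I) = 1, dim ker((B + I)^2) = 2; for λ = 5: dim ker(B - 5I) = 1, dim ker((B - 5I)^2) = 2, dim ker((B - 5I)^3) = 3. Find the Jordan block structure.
λ = -1: successive nullity increments [1, 1] count blocks of size ≥ k; block sizes are [2].
λ = 5: successive nullity increments [1, 1, 1] count blocks of size ≥ k; block sizes are [3].

Jordan blocks: (-1, 2), (5, 3)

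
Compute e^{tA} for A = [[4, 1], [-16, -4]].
A has Jordan form J = [[0, 1], [0, 0]] with A = PJP^{-1}, so e^{tA} = P e^{tJ} P^{-1}.

For a Jordan block J_k(λ), e^{tJ_k(λ)} = e^{λt} · (I + tN + t^2 N^2/2! + ... + t^{k-1} N^{k-1}/(k-1)!) where N is the nilpotent superdiagonal part.

Assembling the blocks and conjugating back gives the entries of e^{tA} as shown above.

e^{tA} = [[4*t + 1, t], [-16*t, 1 - 4*t]]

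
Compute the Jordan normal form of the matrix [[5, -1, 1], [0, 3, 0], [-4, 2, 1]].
J = [[3, 1, 0], [0, 3, 0], [0, 0, 3]]

The characteristic polynomial is det(xI - A) = (x - 3)^3, so the eigenvalues are 3 (algebraic multiplicity 3).

For λ = 3: rank(A - 3I) = 1, rank((A - 3I)^2) = 0. The eigenspace has dimension 3 - 1 = 2, so there are 2 Jordan blocks; the rank sequence gives block sizes [2, 1].

Assembling the blocks gives the Jordan form J above.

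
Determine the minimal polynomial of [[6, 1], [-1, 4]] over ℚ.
The characteristic polynomial factors as (x - 5)^2. The minimal polynomial is ∏(x - λ)^{k_λ} where k_λ is the size of the largest Jordan block at λ.

For λ = 5: rank(A - 5I) = 1, and the largest Jordan block has size 2 (the smallest k with rank((A - 5I)^k) = rank((A - 5I)^(k+1))).

So m_A(x) = (x - 5)^2.

m_A(x) = (x - 5)^2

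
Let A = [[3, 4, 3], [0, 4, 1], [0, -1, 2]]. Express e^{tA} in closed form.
A has Jordan form J = [[3, 1, 0], [0, 3, 1], [0, 0, 3]] with A = PJP^{-1}, so e^{tA} = P e^{tJ} P^{-1}.

For a Jordan block J_k(λ), e^{tJ_k(λ)} = e^{λt} · (I + tN + t^2 N^2/2! + ... + t^{k-1} N^{k-1}/(k-1)!) where N is the nilpotent superdiagonal part.

Assembling the blocks and conjugating back gives the entries of e^{tA} as shown above.

e^{tA} = [[e^{3*t}, t*(t + 8)*e^{3*t}/2, t*(t + 6)*e^{3*t}/2], [0, (t + 1)*e^{3*t}, t*e^{3*t}], [0, -t*e^{3*t}, (1 - t)*e^{3*t}]]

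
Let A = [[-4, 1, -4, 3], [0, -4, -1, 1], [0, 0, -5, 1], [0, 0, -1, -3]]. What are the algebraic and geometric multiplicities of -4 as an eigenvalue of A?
algebraic multiplicity 4, geometric multiplicity 2

The characteristic polynomial is (x + 4)^4, so the factor x + 4 appears with exponent 4: the algebraic multiplicity is 4.

rank(A + 4I) = 2, so the eigenspace has dimension 4 - 2 = 2: the geometric multiplicity is 2.

Since 2 < 4, A is not diagonalizable.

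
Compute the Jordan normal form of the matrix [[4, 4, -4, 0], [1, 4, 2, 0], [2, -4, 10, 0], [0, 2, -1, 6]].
J = [[6, 1, 0, 0], [0, 6, 0, 0], [0, 0, 6, 1], [0, 0, 0, 6]]

The characteristic polynomial is det(xI - A) = (x - 6)^4, so the eigenvalues are 6 (algebraic multiplicity 4).

For λ = 6: rank(A - 6I) = 2, rank((A - 6I)^2) = 0. The eigenspace has dimension 4 - 2 = 2, so there are 2 Jordan blocks; the rank sequence gives block sizes [2, 2].

Assembling the blocks gives the Jordan form J above.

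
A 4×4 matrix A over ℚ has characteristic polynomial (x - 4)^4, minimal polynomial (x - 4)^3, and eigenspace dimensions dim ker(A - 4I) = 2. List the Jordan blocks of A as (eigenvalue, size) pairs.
Jordan blocks: (4, 3), (4, 1)

λ = 4: algebraic multiplicity 4 (exponent in χ_A), largest block size 3 (exponent in m_A), 2 blocks (geometric multiplicity). These force block sizes [3, 1].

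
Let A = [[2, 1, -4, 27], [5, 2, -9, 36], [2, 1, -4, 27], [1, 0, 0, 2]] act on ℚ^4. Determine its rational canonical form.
R = [[0, 0, 0, 0], [1, 0, 0, -18], [0, 1, 0, 27], [0, 0, 1, 2]]

The invariant factors of A (the non-unit diagonal entries of the Smith normal form of xI - A over ℚ[x]) are x(x - 6)(x^2 + 4x - 3), each dividing the next. The characteristic polynomial is their product, x(x - 6)(x^2 + 4x - 3).

The rational canonical form is the block-diagonal matrix of companion matrices C(f_i):
R = [[0, 0, 0, 0], [1, 0, 0, -18], [0, 1, 0, 27], [0, 0, 1, 2]].

Note the characteristic polynomial does not split into linear factors over ℚ, so A has no Jordan form over ℚ; the rational canonical form exists over any field.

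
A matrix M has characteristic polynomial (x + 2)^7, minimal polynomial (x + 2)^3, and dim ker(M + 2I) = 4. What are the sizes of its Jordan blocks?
λ = -2: algebraic multiplicity 7 (exponent in χ_M), largest block size 3 (exponent in m_M), 4 blocks (geometric multiplicity). These force block sizes [3, 2, 1, 1].

Jordan blocks: (-2, 3), (-2, 2), (-2, 1), (-2, 1)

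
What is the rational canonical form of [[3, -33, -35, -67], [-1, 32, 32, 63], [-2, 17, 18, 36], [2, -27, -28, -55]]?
The invariant factors of A (the non-unit diagonal entries of the Smith normal form of xI - A over ℚ[x]) are (x^2 + x + 3)^2, each dividing the next. The characteristic polynomial is their product, (x^2 + x + 3)^2.

The rational canonical form is the block-diagonal matrix of companion matrices C(f_i):
R = [[0, 0, 0, -9], [1, 0, 0, -6], [0, 1, 0, -7], [0, 0, 1, -2]].

Note the characteristic polynomial does not split into linear factors over ℚ, so A has no Jordan form over ℚ; the rational canonical form exists over any field.

R = [[0, 0, 0, -9], [1, 0, 0, -6], [0, 1, 0, -7], [0, 0, 1, -2]]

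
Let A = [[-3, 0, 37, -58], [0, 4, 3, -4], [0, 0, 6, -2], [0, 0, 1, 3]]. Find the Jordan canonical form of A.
The characteristic polynomial is det(xI - A) = (x - 5)(x - 4)^2(x + 3), so the eigenvalues are -3 (algebraic multiplicity 1), 4 (algebraic multiplicity 2), 5 (algebraic multiplicity 1).

For λ = -3: algebraic multiplicity 1 gives one 1×1 block.

For λ = 4: rank(A - 4I) = 3, rank((A - 4I)^2) = 2. The eigenspace has dimension 4 - 3 = 1, so there is 1 Jordan block; the rank sequence gives block sizes [2].

For λ = 5: algebraic multiplicity 1 gives one 1×1 block.

Assembling the blocks gives the Jordan form J above.

J = [[-3, 0, 0, 0], [0, 4, 1, 0], [0, 0, 4, 0], [0, 0, 0, 5]]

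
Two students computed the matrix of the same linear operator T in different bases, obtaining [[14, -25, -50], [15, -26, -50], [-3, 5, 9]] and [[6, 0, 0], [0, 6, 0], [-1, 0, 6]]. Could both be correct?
No.

trace(A) = -3 but trace(B) = 18. The trace is a similarity invariant, so A and B are not similar.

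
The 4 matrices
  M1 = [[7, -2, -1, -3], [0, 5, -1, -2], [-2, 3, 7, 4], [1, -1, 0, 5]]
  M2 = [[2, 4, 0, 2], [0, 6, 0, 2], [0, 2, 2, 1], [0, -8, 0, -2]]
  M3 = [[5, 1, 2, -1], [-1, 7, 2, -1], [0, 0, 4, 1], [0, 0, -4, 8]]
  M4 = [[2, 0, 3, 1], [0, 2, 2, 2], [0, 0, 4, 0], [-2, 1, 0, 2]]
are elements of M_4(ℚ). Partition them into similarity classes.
3 classes: {M1, M3}, {M2}, {M4}

Characteristic polynomials: χ_{M1} = (x - 6)^4, χ_{M2} = (x - 2)^4, χ_{M3} = (x - 6)^4, χ_{M4} = (x - 4)(x - 2)^3.

{M1, M3}: invariant factors (x - 6)^2, (x - 6)^2.

{M2}: invariant factors x - 2, x - 2, (x - 2)^2.

{M4}: invariant factors (x - 4)(x - 2)^3.

Matrices are similar if and only if their invariant-factor lists agree; the partition into similarity classes is {M1, M3}, {M2}, {M4}.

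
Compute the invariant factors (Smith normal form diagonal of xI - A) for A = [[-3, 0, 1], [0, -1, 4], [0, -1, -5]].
(x + 3)^3

The Jordan structure of A has elementary divisors (x + 3)^3. Arranging the block sizes at each eigenvalue in decreasing order and taking row products gives the invariant factors.

Invariant factors (smallest first, each dividing the next): (x + 3)^3.

Check: the last factor (x + 3)^3 is the minimal polynomial, and the product (x + 3)^3 is the characteristic polynomial.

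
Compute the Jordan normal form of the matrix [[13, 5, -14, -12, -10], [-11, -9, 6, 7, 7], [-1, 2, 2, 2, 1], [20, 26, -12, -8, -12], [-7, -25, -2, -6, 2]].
The characteristic polynomial is det(xI - A) = (x - 2)^3(x + 3)^2, so the eigenvalues are -3 (algebraic multiplicity 2), 2 (algebraic multiplicity 3).

For λ = -3: rank(A + 3I) = 4, rank((A + 3I)^2) = 3. The eigenspace has dimension 5 - 4 = 1, so there is 1 Jordan block; the rank sequence gives block sizes [2].

For λ = 2: rank(A - 2I) = 3, rank((A - 2I)^2) = 2. The eigenspace has dimension 5 - 3 = 2, so there are 2 Jordan blocks; the rank sequence gives block sizes [2, 1].

Assembling the blocks gives the Jordan form J above.

J = [[-3, 1, 0, 0, 0], [0, -3, 0, 0, 0], [0, 0, 2, 1, 0], [0, 0, 0, 2, 0], [0, 0, 0, 0, 2]]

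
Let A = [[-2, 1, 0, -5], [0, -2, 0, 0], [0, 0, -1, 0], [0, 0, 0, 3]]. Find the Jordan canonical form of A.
The characteristic polynomial is det(xI - A) = (x - 3)(x + 1)(x + 2)^2, so the eigenvalues are -2 (algebraic multiplicity 2), -1 (algebraic multiplicity 1), 3 (algebraic multiplicity 1).

For λ = -2: rank(A + 2I) = 3, rank((A + 2I)^2) = 2. The eigenspace has dimension 4 - 3 = 1, so there is 1 Jordan block; the rank sequence gives block sizes [2].

For λ = -1: algebraic multiplicity 1 gives one 1×1 block.

For λ = 3: algebraic multiplicity 1 gives one 1×1 block.

Assembling the blocks gives the Jordan form J above.

J = [[-2, 1, 0, 0], [0, -2, 0, 0], [0, 0, -1, 0], [0, 0, 0, 3]]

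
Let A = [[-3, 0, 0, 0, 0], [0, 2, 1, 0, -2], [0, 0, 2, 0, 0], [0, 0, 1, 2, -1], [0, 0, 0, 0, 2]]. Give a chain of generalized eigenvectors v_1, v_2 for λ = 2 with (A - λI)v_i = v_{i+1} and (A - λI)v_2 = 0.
We seek v_1 ∈ ker((A - 2I)^2) \ ker(A - 2I), then set v_{i+1} = (A - 2I) v_i.

One such chain is v_1 = [[0, 1, 1, 2, 0]]^T, v_2 = [[0, 1, 0, 1, 0]]^T. Check: (A - 2I) v_2 = [[0, 0, 0, 0, 0]]^T = 0.

v_1 = [[0, 1, 1, 2, 0]]^T, v_2 = [[0, 1, 0, 1, 0]]^T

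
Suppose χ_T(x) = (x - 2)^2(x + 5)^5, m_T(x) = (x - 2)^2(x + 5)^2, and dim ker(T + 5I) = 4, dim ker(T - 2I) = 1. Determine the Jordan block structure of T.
Jordan blocks: (-5, 2), (-5, 1), (-5, 1), (-5, 1), (2, 2)

λ = -5: algebraic multiplicity 5 (exponent in χ_T), largest block size 2 (exponent in m_T), 4 blocks (geometric multiplicity). These force block sizes [2, 1, 1, 1].
λ = 2: algebraic multiplicity 2 (exponent in χ_T), largest block size 2 (exponent in m_T), 1 block (geometric multiplicity). This forces block sizes [2].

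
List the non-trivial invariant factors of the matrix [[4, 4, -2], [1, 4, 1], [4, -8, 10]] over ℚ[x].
x - 6, (x - 6)^2

The Jordan structure of A has elementary divisors (x - 6)^2, (x - 6). Arranging the block sizes at each eigenvalue in decreasing order and taking row products gives the invariant factors.

Invariant factors (smallest first, each dividing the next): x - 6, (x - 6)^2.

Check: the last factor (x - 6)^2 is the minimal polynomial, and the product (x - 6)^3 is the characteristic polynomial.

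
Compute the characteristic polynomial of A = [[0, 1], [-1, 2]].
χ_A(x) = (x - 1)^2

xI - A = [[x, -1], [1, x - 2]].

Expanding det(xI - A) along the first row:
det(xI - A) = + (x)·det([[x - 2]]) - (-1)·det([[1]]).

Evaluating gives χ_A(x) = x^2 - 2x + 1 = (x - 1)^2.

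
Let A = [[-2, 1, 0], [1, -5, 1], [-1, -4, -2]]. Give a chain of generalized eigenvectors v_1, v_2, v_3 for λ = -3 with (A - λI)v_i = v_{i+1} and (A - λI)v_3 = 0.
We seek v_1 ∈ ker((A + 3I)^3) \ ker((A + 3I)^2), then set v_{i+1} = (A + 3I) v_i.

One such chain is v_1 = [[0, 1, 2]]^T, v_2 = [[1, 0, -2]]^T, v_3 = [[1, -1, -3]]^T. Check: (A + 3I) v_3 = [[0, 0, 0]]^T = 0.

v_1 = [[0, 1, 2]]^T, v_2 = [[1, 0, -2]]^T, v_3 = [[1, -1, -3]]^T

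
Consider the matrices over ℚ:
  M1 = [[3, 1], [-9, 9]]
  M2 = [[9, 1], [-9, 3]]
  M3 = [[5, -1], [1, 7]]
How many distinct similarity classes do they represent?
Characteristic polynomials: χ_{M1} = (x - 6)^2, χ_{M2} = (x - 6)^2, χ_{M3} = (x - 6)^2.

{M1, M2, M3}: invariant factors (x - 6)^2.

Matrices are similar if and only if their invariant-factor lists agree; the partition into similarity classes is {M1, M2, M3}.

1 class: {M1, M2, M3}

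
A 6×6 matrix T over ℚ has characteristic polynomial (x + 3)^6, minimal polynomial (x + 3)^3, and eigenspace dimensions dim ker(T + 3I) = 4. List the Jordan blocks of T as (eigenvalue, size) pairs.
Jordan blocks: (-3, 3), (-3, 1), (-3, 1), (-3, 1)

λ = -3: algebraic multiplicity 6 (exponent in χ_T), largest block size 3 (exponent in m_T), 4 blocks (geometric multiplicity). These force block sizes [3, 1, 1, 1].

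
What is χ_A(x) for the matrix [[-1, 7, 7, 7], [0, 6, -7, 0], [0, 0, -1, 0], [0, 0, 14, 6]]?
χ_A(x) = (x - 6)^2(x + 1)^2

xI - A = [[x + 1, -7, -7, -7], [0, x - 6, 7, 0], [0, 0, x + 1, 0], [0, 0, -14, x - 6]].

Expanding det(xI - A) along the first row:
det(xI - A) = + (x + 1)·det([[x - 6, 7, 0], [0, x + 1, 0], [0, -14, x - 6]]) - (-7)·det([[0, 7, 0], [0, x + 1, 0], [0, -14, x - 6]]) + (-7)·det([[0, x - 6, 0], [0, 0, 0], [0, 0, x - 6]]) - (-7)·det([[0, x - 6, 7], [0, 0, x + 1], [0, 0, -14]]).

Evaluating gives χ_A(x) = x^4 - 10x^3 + 13x^2 + 60x + 36 = (x - 6)^2(x + 1)^2.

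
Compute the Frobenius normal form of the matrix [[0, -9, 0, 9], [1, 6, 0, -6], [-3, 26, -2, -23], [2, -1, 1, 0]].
R = [[0, 0, 0, 9], [1, 0, 0, -24], [0, 1, 0, 4], [0, 0, 1, 4]]

The invariant factors of A (the non-unit diagonal entries of the Smith normal form of xI - A over ℚ[x]) are (x - 3)^2(x^2 + 2x - 1), each dividing the next. The characteristic polynomial is their product, (x - 3)^2(x^2 + 2x - 1).

The rational canonical form is the block-diagonal matrix of companion matrices C(f_i):
R = [[0, 0, 0, 9], [1, 0, 0, -24], [0, 1, 0, 4], [0, 0, 1, 4]].

Note the characteristic polynomial does not split into linear factors over ℚ, so A has no Jordan form over ℚ; the rational canonical form exists over any field.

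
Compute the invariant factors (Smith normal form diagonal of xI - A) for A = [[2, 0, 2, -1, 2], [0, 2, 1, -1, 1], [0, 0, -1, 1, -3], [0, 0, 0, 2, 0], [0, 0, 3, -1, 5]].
x - 2, (x - 2)^2, (x - 2)^2

The Jordan structure of A has elementary divisors (x - 2)^2, (x - 2)^2, (x - 2). Arranging the block sizes at each eigenvalue in decreasing order and taking row products gives the invariant factors.

Invariant factors (smallest first, each dividing the next): x - 2, (x - 2)^2, (x - 2)^2.

Check: the last factor (x - 2)^2 is the minimal polynomial, and the product (x - 2)^5 is the characteristic polynomial.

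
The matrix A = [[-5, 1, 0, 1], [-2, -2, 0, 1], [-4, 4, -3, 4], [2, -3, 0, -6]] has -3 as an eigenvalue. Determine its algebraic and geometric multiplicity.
The characteristic polynomial is (x + 3)^2(x + 5)^2, so the factor x + 3 appears with exponent 2: the algebraic multiplicity is 2.

rank(A + 3I) = 2, so the eigenspace has dimension 4 - 2 = 2: the geometric multiplicity is 2.

algebraic multiplicity 2, geometric multiplicity 2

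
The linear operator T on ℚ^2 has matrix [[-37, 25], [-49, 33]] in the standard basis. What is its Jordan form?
J = [[-2, 1], [0, -2]]

The characteristic polynomial is det(xI - A) = (x + 2)^2, so the eigenvalues are -2 (algebraic multiplicity 2).

For λ = -2: rank(A + 2I) = 1, rank((A + 2I)^2) = 0. The eigenspace has dimension 2 - 1 = 1, so there is 1 Jordan block; the rank sequence gives block sizes [2].

Assembling the blocks gives the Jordan form J above.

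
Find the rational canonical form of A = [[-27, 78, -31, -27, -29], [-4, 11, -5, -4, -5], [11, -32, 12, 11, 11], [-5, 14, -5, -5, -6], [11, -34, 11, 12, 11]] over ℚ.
The invariant factors of A (the non-unit diagonal entries of the Smith normal form of xI - A over ℚ[x]) are (x - 3)(x + 1)(x^3 + 4x - 3), each dividing the next. The characteristic polynomial is their product, (x - 3)(x + 1)(x^3 + 4x - 3).

The rational canonical form is the block-diagonal matrix of companion matrices C(f_i):
R = [[0, 0, 0, 0, -9], [1, 0, 0, 0, 6], [0, 1, 0, 0, 11], [0, 0, 1, 0, -1], [0, 0, 0, 1, 2]].

Note the characteristic polynomial does not split into linear factors over ℚ, so A has no Jordan form over ℚ; the rational canonical form exists over any field.

R = [[0, 0, 0, 0, -9], [1, 0, 0, 0, 6], [0, 1, 0, 0, 11], [0, 0, 1, 0, -1], [0, 0, 0, 1, 2]]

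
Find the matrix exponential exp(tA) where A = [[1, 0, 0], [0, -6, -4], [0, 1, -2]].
A has Jordan form J = [[-4, 1, 0], [0, -4, 0], [0, 0, 1]] with A = PJP^{-1}, so e^{tA} = P e^{tJ} P^{-1}.

For a Jordan block J_k(λ), e^{tJ_k(λ)} = e^{λt} · (I + tN + t^2 N^2/2! + ... + t^{k-1} N^{k-1}/(k-1)!) where N is the nilpotent superdiagonal part.

Assembling the blocks and conjugating back gives the entries of e^{tA} as shown above.

e^{tA} = [[e^{t}, 0, 0], [0, (1 - 2*t)*e^{-4*t}, -4*t*e^{-4*t}], [0, t*e^{-4*t}, (2*t + 1)*e^{-4*t}]]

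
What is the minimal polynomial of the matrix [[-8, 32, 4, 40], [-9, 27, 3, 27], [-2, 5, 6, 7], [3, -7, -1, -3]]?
The characteristic polynomial factors as (x - 6)^3(x - 4). The minimal polynomial is ∏(x - λ)^{k_λ} where k_λ is the size of the largest Jordan block at λ.

For λ = 4: rank(A - 4I) = 3, and the largest Jordan block has size 1 (the smallest k with rank((A - 4I)^k) = rank((A - 4I)^(k+1))).
For λ = 6: rank(A - 6I) = 3, and the largest Jordan block has size 3 (the smallest k with rank((A - 6I)^k) = rank((A - 6I)^(k+1))).

So m_A(x) = (x - 6)^3(x - 4).

m_A(x) = (x - 6)^3(x - 4)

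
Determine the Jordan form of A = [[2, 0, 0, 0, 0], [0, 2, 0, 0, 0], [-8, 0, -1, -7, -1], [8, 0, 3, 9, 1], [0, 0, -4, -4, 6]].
J = [[2, 0, 0, 0, 0], [0, 2, 0, 0, 0], [0, 0, 2, 0, 0], [0, 0, 0, 6, 1], [0, 0, 0, 0, 6]]

The characteristic polynomial is det(xI - A) = (x - 6)^2(x - 2)^3, so the eigenvalues are 2 (algebraic multiplicity 3), 6 (algebraic multiplicity 2).

For λ = 2: rank(A - 2I) = 2. The eigenspace has dimension 5 - 2 = 3, so there are 3 Jordan blocks; the rank sequence gives block sizes [1, 1, 1].

For λ = 6: rank(A - 6I) = 4, rank((A - 6I)^2) = 3. The eigenspace has dimension 5 - 4 = 1, so there is 1 Jordan block; the rank sequence gives block sizes [2].

Assembling the blocks gives the Jordan form J above.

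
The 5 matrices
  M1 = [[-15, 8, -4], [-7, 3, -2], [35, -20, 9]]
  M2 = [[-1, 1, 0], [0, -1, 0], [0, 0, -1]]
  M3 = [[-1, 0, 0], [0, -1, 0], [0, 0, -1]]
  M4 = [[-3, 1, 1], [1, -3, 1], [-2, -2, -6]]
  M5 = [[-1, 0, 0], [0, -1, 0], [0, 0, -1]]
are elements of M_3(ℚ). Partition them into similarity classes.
Characteristic polynomials: χ_{M1} = (x + 1)^3, χ_{M2} = (x + 1)^3, χ_{M3} = (x + 1)^3, χ_{M4} = (x + 4)^3, χ_{M5} = (x + 1)^3.

{M1, M2}: invariant factors x + 1, (x + 1)^2.

{M3, M5}: invariant factors x + 1, x + 1, x + 1.

{M4}: invariant factors x + 4, (x + 4)^2.

Matrices are similar if and only if their invariant-factor lists agree; the partition into similarity classes is {M1, M2}, {M3, M5}, {M4}.

3 classes: {M1, M2}, {M3, M5}, {M4}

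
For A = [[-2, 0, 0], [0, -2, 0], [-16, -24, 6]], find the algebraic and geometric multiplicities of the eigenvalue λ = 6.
algebraic multiplicity 1, geometric multiplicity 1

The characteristic polynomial is (x - 6)(x + 2)^2, so the factor x - 6 appears with exponent 1: the algebraic multiplicity is 1.

rank(A - 6I) = 2, so the eigenspace has dimension 3 - 2 = 1: the geometric multiplicity is 1.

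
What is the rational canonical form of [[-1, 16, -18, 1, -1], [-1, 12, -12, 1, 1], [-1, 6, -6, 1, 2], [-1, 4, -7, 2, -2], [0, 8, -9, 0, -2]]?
R = [[0, 0, 0, 0, 0], [1, 0, 0, 0, -25], [0, 1, 0, 0, 15], [0, 0, 1, 0, -2], [0, 0, 0, 1, 5]]

The invariant factors of A (the non-unit diagonal entries of the Smith normal form of xI - A over ℚ[x]) are x(x - 5)(x^3 + 2x - 5), each dividing the next. The characteristic polynomial is their product, x(x - 5)(x^3 + 2x - 5).

The rational canonical form is the block-diagonal matrix of companion matrices C(f_i):
R = [[0, 0, 0, 0, 0], [1, 0, 0, 0, -25], [0, 1, 0, 0, 15], [0, 0, 1, 0, -2], [0, 0, 0, 1, 5]].

Note the characteristic polynomial does not split into linear factors over ℚ, so A has no Jordan form over ℚ; the rational canonical form exists over any field.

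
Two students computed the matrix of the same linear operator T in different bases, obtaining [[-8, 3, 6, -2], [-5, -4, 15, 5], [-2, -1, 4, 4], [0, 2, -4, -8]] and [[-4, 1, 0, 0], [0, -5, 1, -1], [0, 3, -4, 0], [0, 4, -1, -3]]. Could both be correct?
Yes.

Two matrices over a field are similar if and only if they have the same invariant factors.

Both A and B have characteristic polynomial (x + 4)^4 and minimal polynomial (x + 4)^3. Computing further, both have invariant factors x + 4, (x + 4)^3. Hence A and B are similar.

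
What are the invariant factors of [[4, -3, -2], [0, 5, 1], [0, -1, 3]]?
(x - 4)^3

The Jordan structure of A has elementary divisors (x - 4)^3. Arranging the block sizes at each eigenvalue in decreasing order and taking row products gives the invariant factors.

Invariant factors (smallest first, each dividing the next): (x - 4)^3.

Check: the last factor (x - 4)^3 is the minimal polynomial, and the product (x - 4)^3 is the characteristic polynomial.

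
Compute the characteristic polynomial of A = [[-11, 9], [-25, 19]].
xI - A = [[x + 11, -9], [25, x - 19]].

Expanding det(xI - A) along the first row:
det(xI - A) = + (x + 11)·det([[x - 19]]) - (-9)·det([[25]]).

Evaluating gives χ_A(x) = x^2 - 8x + 16 = (x - 4)^2.

χ_A(x) = (x - 4)^2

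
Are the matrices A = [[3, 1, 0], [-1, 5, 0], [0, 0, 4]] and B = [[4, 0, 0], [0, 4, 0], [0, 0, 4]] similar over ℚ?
No.

Both have characteristic polynomial (x - 4)^3, but the minimal polynomial of A is (x - 4)^2 while the minimal polynomial of B is x - 4. The minimal polynomial is a similarity invariant, so A and B are not similar.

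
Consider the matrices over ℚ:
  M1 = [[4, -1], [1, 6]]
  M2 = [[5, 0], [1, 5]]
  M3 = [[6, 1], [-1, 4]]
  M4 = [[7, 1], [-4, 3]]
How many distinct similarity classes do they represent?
Characteristic polynomials: χ_{M1} = (x - 5)^2, χ_{M2} = (x - 5)^2, χ_{M3} = (x - 5)^2, χ_{M4} = (x - 5)^2.

{M1, M2, M3, M4}: invariant factors (x - 5)^2.

Matrices are similar if and only if their invariant-factor lists agree; the partition into similarity classes is {M1, M2, M3, M4}.

1 class: {M1, M2, M3, M4}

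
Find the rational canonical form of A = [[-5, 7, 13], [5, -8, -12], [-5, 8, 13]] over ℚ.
The invariant factors of A (the non-unit diagonal entries of the Smith normal form of xI - A over ℚ[x]) are x^3 - 3x - 5, each dividing the next. The characteristic polynomial is their product, x^3 - 3x - 5.

The rational canonical form is the block-diagonal matrix of companion matrices C(f_i):
R = [[0, 0, 5], [1, 0, 3], [0, 1, 0]].

Note the characteristic polynomial does not split into linear factors over ℚ, so A has no Jordan form over ℚ; the rational canonical form exists over any field.

R = [[0, 0, 5], [1, 0, 3], [0, 1, 0]]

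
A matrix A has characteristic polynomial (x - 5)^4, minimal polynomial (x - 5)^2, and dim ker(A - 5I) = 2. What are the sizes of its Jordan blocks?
λ = 5: algebraic multiplicity 4 (exponent in χ_A), largest block size 2 (exponent in m_A), 2 blocks (geometric multiplicity). These force block sizes [2, 2].

Jordan blocks: (5, 2), (5, 2)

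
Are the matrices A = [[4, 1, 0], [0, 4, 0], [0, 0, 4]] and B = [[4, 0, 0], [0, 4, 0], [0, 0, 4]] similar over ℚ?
No.

Both have characteristic polynomial (x - 4)^3, but the minimal polynomial of A is (x - 4)^2 while the minimal polynomial of B is x - 4. The minimal polynomial is a similarity invariant, so A and B are not similar.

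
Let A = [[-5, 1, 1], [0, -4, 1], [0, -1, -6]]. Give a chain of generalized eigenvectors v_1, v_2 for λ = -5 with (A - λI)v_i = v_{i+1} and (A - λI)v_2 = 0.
We seek v_1 ∈ ker((A + 5I)^2) \ ker(A + 5I), then set v_{i+1} = (A + 5I) v_i.

One such chain is v_1 = [[2, 1, -2]]^T, v_2 = [[-1, -1, 1]]^T. Check: (A + 5I) v_2 = [[0, 0, 0]]^T = 0.

v_1 = [[2, 1, -2]]^T, v_2 = [[-1, -1, 1]]^T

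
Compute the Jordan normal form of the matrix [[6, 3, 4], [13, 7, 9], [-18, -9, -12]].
J = [[0, 1, 0], [0, 0, 0], [0, 0, 1]]

The characteristic polynomial is det(xI - A) = x^2(x - 1), so the eigenvalues are 0 (algebraic multiplicity 2), 1 (algebraic multiplicity 1).

For λ = 0: rank(A) = 2, rank(A^2) = 1. The eigenspace has dimension 3 - 2 = 1, so there is 1 Jordan block; the rank sequence gives block sizes [2].

For λ = 1: algebraic multiplicity 1 gives one 1×1 block.

Assembling the blocks gives the Jordan form J above.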